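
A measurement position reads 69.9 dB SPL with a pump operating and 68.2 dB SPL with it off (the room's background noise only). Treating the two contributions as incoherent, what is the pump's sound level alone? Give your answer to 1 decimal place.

Subtract intensities: L_src = 10·log₁₀(10^(L_total/10) − 10^(L_bg/10)).
L_src = 10·log₁₀(10^(69.9/10) − 10^(68.2/10)) = 10·log₁₀(3165000) = 65.0 dB SPL.

65.0 dB SPL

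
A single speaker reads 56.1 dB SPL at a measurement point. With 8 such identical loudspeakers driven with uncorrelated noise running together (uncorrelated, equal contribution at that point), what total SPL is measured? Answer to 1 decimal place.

8 equal incoherent sources raise the level by 10·log₁₀(8) = 9.03 dB.
L_total = 56.1 + 9.03 = 65.1 dB SPL.

65.1 dB SPL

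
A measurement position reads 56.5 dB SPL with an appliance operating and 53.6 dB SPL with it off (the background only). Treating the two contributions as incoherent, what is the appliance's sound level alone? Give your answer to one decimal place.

53.4 dB SPL

Remove the background by subtracting linear intensities:
L_src = 10·log₁₀(10^(56.5/10) − 10^(53.6/10)) = 10·log₁₀(217600) = 53.4 dB SPL.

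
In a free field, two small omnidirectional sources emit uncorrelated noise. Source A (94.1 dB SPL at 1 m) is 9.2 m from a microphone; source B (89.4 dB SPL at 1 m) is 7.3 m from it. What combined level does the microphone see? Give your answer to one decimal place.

76.7 dB SPL

At the listener: L_A = 94.1 − 20·log₁₀(9.2) = 74.82 dB; L_B = 89.4 − 20·log₁₀(7.3) = 72.13 dB.
Combined: 10·log₁₀(10^(74.82/10)+10^(72.13/10)) = 76.7 dB SPL.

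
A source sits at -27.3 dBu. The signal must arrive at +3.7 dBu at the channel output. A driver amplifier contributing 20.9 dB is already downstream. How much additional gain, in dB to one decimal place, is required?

The required make-up gain is the shortfall in the dB sum.
G = +3.7 − (-27.3) − 20.9 = 10.1 dB.

10.1 dB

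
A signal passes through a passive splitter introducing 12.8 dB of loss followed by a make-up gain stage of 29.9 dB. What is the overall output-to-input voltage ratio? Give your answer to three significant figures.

Net gain = (−12.8) + 29.9 = 17.1 dB.
Voltage ratio = 10^(17.1/20) = 7.16.

7.16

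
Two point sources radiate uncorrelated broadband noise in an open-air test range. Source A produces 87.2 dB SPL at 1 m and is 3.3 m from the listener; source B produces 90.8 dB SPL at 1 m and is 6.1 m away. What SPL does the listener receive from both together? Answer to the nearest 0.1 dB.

79.1 dB SPL

At the listener: L_A = 87.2 − 20·log₁₀(3.3) = 76.83 dB; L_B = 90.8 − 20·log₁₀(6.1) = 75.09 dB.
Combined: 10·log₁₀(10^(76.83/10)+10^(75.09/10)) = 79.1 dB SPL.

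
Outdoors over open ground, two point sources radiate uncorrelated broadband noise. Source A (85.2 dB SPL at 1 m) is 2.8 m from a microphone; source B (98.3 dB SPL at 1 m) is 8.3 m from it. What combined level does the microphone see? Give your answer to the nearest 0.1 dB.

At the listener: L_A = 85.2 − 20·log₁₀(2.8) = 76.26 dB; L_B = 98.3 − 20·log₁₀(8.3) = 79.92 dB.
Combined: 10·log₁₀(10^(76.26/10)+10^(79.92/10)) = 81.5 dB SPL.

81.5 dB SPL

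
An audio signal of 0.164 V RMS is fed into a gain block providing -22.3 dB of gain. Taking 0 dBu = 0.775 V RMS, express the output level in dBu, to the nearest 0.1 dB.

Input level: 20·log₁₀(0.164/0.775) = -13.49 dBu.
Output: -13.49 − 22.3 = -35.8 dBu.

-35.8 dBu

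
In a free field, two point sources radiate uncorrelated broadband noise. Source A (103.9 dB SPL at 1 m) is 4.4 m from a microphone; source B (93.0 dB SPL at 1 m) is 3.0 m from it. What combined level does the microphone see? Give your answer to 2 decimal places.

91.73 dB SPL

At the listener: L_A = 103.9 − 20·log₁₀(4.4) = 91.031 dB; L_B = 93.0 − 20·log₁₀(3.0) = 83.458 dB.
Combined: 10·log₁₀(10^(91.031/10)+10^(83.458/10)) = 91.73 dB SPL.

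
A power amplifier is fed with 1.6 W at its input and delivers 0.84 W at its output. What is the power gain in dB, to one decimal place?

Power ratio → dB uses the 10·log₁₀ form:
10·log₁₀(0.84/1.6) = 10·log₁₀(0.5250) = -2.8 dB.

-2.8 dB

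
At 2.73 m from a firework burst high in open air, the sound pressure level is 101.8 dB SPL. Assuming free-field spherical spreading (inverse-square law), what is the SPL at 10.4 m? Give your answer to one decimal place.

90.2 dB SPL

For a point source in a free field, ΔL = −20·log₁₀(d₂/d₁).
ΔL = −20·log₁₀(10.4/2.73) = -11.62 dB, so L₂ = 101.8 + (-11.62) = 90.2 dB SPL.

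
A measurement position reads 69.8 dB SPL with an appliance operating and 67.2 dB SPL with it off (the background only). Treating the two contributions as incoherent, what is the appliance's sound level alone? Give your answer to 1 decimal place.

Remove the background by subtracting linear intensities:
L_src = 10·log₁₀(10^(69.8/10) − 10^(67.2/10)) = 10·log₁₀(4302000) = 66.3 dB SPL.

66.3 dB SPL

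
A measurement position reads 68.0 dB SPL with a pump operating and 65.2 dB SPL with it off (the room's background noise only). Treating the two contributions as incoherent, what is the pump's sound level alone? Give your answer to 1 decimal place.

64.8 dB SPL

Background correction is a power subtraction:
L_src = 10·log₁₀(10^(68.0/10) − 10^(65.2/10)) = 10·log₁₀(2998000) = 64.8 dB SPL.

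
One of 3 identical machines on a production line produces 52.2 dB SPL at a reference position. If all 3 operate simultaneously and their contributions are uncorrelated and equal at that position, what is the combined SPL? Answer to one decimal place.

3 equal incoherent sources raise the level by 10·log₁₀(3) = 4.77 dB.
L_total = 52.2 + 4.77 = 57.0 dB SPL.

57.0 dB SPL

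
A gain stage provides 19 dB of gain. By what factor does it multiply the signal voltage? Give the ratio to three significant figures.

8.91

Voltage ratio = 10^(dB/20).
10^(19/20) = 10^(0.9500) = 8.91.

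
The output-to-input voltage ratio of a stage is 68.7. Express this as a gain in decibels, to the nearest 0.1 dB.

Voltage is an amplitude quantity, so gain = 20·log₁₀(V_out/V_in).
20·log₁₀(68.7) = 36.7 dB.

36.7 dB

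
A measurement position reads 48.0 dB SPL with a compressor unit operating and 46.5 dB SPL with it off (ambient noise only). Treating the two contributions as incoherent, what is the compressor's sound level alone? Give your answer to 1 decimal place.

42.7 dB SPL

Background correction is a power subtraction:
L_src = 10·log₁₀(10^(48.0/10) − 10^(46.5/10)) = 10·log₁₀(18430) = 42.7 dB SPL.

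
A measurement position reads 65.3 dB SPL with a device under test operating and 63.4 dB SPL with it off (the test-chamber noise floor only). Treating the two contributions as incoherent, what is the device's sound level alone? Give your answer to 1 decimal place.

Background correction is a power subtraction:
L_src = 10·log₁₀(10^(65.3/10) − 10^(63.4/10)) = 10·log₁₀(1201000) = 60.8 dB SPL.

60.8 dB SPL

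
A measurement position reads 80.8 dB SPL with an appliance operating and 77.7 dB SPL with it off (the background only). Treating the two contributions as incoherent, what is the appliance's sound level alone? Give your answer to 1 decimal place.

77.9 dB SPL

Remove the background by subtracting linear intensities:
L_src = 10·log₁₀(10^(80.8/10) − 10^(77.7/10)) = 10·log₁₀(61340000) = 77.9 dB SPL.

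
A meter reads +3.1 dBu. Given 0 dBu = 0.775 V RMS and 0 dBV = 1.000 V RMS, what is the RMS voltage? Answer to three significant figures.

1.11 V

V = 0.775 V × 10^(+3.1/20).
= 0.775 × 1.429 = 1.11 V.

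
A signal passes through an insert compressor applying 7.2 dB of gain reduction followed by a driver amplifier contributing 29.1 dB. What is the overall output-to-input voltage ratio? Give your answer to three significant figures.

Net gain = (−7.2) + 29.1 = 21.9 dB.
Voltage ratio = 10^(21.9/20) = 12.4.

12.4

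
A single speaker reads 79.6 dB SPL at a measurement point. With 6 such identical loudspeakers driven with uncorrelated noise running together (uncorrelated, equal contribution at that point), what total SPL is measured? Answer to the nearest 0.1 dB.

87.4 dB SPL

6 equal incoherent sources raise the level by 10·log₁₀(6) = 7.78 dB.
L_total = 79.6 + 7.78 = 87.4 dB SPL.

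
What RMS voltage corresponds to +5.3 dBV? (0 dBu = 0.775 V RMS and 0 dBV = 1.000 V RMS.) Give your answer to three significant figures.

1.84 V

V = 1.000 V × 10^(+5.3/20).
= 1.000 × 1.841 = 1.84 V.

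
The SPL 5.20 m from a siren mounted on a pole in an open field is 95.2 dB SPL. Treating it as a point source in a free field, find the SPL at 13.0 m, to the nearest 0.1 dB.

87.2 dB SPL

Inverse-square spreading gives ΔL = −20·log₁₀(d₂/d₁).
ΔL = −20·log₁₀(13.0/5.20) = -7.96 dB, so L₂ = 95.2 + (-7.96) = 87.2 dB SPL.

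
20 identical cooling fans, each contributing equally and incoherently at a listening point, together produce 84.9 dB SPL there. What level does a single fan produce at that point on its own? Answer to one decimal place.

20 equal incoherent sources add 10·log₁₀(20) = 13.01 dB over one source.
L_one = 84.9 − 13.01 = 71.9 dB SPL.

71.9 dB SPL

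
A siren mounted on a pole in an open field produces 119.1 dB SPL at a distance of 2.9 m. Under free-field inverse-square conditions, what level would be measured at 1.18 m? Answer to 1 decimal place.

126.9 dB SPL

Free-field point source: level drops by 20·log₁₀ of the distance ratio.
ΔL = −20·log₁₀(1.18/2.9) = 7.81 dB, so L₂ = 119.1 + (7.81) = 126.9 dB SPL.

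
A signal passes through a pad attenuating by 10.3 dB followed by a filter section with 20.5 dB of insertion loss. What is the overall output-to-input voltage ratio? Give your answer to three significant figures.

0.0288

Net gain = (−10.3) + (−20.5) = -30.8 dB.
Voltage ratio = 10^(-30.8/20) = 0.0288.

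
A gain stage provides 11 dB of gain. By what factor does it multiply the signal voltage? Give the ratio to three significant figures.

3.55

Voltage ratio = 10^(dB/20).
10^(11/20) = 10^(0.5500) = 3.55.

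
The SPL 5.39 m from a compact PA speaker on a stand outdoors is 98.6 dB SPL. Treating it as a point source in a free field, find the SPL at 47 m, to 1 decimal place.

Inverse-square spreading gives ΔL = −20·log₁₀(d₂/d₁).
ΔL = −20·log₁₀(47/5.39) = -18.81 dB, so L₂ = 98.6 + (-18.81) = 79.8 dB SPL.

79.8 dB SPL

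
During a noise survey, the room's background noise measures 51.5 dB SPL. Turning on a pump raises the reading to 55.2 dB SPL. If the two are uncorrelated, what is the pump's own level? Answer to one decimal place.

Subtract intensities: L_src = 10·log₁₀(10^(L_total/10) − 10^(L_bg/10)).
L_src = 10·log₁₀(10^(55.2/10) − 10^(51.5/10)) = 10·log₁₀(189900) = 52.8 dB SPL.

52.8 dB SPL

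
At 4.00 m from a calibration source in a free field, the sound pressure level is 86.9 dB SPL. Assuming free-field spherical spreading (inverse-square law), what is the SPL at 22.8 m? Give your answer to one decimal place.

For a point source in a free field, ΔL = −20·log₁₀(d₂/d₁).
ΔL = −20·log₁₀(22.8/4.00) = -15.12 dB, so L₂ = 86.9 + (-15.12) = 71.8 dB SPL.

71.8 dB SPL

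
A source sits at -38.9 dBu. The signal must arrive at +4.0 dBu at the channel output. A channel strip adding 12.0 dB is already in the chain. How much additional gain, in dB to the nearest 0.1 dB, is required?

30.9 dB

The required make-up gain is the shortfall in the dB sum.
G = +4.0 − (-38.9) − 12.0 = 30.9 dB.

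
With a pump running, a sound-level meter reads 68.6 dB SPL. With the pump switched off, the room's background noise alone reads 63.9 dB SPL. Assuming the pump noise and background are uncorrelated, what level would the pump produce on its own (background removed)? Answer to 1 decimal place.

66.8 dB SPL

Subtract intensities: L_src = 10·log₁₀(10^(L_total/10) − 10^(L_bg/10)).
L_src = 10·log₁₀(10^(68.6/10) − 10^(63.9/10)) = 10·log₁₀(4790000) = 66.8 dB SPL.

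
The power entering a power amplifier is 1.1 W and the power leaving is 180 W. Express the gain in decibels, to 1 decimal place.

22.1 dB

Power is a power quantity, so gain = 10·log₁₀(P_out/P_in).
10·log₁₀(180/1.1) = 10·log₁₀(163.6) = 22.1 dB.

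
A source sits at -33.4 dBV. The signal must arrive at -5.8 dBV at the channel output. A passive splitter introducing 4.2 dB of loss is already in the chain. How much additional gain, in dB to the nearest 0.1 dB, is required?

The required make-up gain is the shortfall in the dB sum.
G = -5.8 − (-33.4) + 4.2 = 31.8 dB.

31.8 dB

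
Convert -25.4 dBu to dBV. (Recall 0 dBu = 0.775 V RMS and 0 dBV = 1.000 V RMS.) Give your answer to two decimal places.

-27.61 dBV

The offset between the scales is 20·log₁₀(0.775/1.000) = −2.214 dB.
So dBV = -25.4 − 2.214 = -27.61 dBV.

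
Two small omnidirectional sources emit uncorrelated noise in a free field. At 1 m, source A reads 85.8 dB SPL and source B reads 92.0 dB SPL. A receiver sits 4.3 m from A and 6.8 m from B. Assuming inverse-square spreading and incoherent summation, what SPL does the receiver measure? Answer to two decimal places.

At the listener: L_A = 85.8 − 20·log₁₀(4.3) = 73.131 dB; L_B = 92.0 − 20·log₁₀(6.8) = 75.350 dB.
Combined: 10·log₁₀(10^(73.131/10)+10^(75.350/10)) = 77.39 dB SPL.

77.39 dB SPL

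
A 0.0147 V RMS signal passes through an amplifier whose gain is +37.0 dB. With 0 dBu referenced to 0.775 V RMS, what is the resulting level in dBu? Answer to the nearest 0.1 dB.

Input level: 20·log₁₀(0.0147/0.775) = -34.44 dBu.
Output: -34.44 + 37.0 = +2.6 dBu.

+2.6 dBu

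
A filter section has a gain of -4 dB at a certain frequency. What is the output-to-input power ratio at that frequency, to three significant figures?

Power ratio = 10^(dB/10).
10^(-4/10) = 10^(-0.4000) = 0.398.

0.398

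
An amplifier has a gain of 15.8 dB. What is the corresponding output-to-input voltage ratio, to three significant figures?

6.17

Voltage ratio = 10^(dB/20).
10^(15.8/20) = 10^(0.7900) = 6.17.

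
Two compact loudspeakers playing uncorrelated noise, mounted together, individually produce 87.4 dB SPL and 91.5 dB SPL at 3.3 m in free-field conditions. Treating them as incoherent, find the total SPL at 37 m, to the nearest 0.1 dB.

Combined at 3.3 m: 10·log₁₀(10^(87.4/10)+10^(91.5/10)) = 92.93 dB SPL.
Then apply −20·log₁₀(37/3.3) = -20.99 dB → 71.9 dB SPL.

71.9 dB SPL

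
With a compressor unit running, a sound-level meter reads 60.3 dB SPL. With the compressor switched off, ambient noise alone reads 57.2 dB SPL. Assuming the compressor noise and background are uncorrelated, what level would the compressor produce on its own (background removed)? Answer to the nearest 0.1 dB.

57.4 dB SPL

Subtract intensities: L_src = 10·log₁₀(10^(L_total/10) − 10^(L_bg/10)).
L_src = 10·log₁₀(10^(60.3/10) − 10^(57.2/10)) = 10·log₁₀(546700) = 57.4 dB SPL.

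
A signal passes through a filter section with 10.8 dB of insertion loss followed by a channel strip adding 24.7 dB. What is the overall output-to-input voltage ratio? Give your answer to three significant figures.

Net gain = (−10.8) + 24.7 = 13.9 dB.
Voltage ratio = 10^(13.9/20) = 4.95.

4.95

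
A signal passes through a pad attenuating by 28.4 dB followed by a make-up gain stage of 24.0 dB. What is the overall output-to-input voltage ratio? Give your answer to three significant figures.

0.603

Net gain = (−28.4) + 24.0 = -4.4 dB.
Voltage ratio = 10^(-4.4/20) = 0.603.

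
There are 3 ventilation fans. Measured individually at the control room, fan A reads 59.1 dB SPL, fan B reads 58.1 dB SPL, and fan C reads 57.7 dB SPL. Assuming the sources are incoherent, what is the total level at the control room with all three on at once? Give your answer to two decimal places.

63.11 dB SPL

Add the sources as powers (linear), then convert back to dB:
L_total = 10·log₁₀(10^(59.1/10) + 10^(58.1/10) + 10^(57.7/10)) = 10·log₁₀(2047000) = 63.11 dB SPL.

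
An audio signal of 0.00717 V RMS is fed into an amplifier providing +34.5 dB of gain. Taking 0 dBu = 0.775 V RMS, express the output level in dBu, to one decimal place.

Input level: 20·log₁₀(0.00717/0.775) = -40.68 dBu.
Output: -40.68 + 34.5 = -6.2 dBu.

-6.2 dBu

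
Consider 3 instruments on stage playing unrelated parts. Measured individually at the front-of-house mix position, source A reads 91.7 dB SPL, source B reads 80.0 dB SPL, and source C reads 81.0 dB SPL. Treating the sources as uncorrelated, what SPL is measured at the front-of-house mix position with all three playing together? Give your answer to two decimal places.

92.32 dB SPL

Incoherent sources sum as intensities:
L_total = 10·log₁₀(10^(91.7/10) + 10^(80.0/10) + 10^(81.0/10)) = 10·log₁₀(1705000000) = 92.32 dB SPL.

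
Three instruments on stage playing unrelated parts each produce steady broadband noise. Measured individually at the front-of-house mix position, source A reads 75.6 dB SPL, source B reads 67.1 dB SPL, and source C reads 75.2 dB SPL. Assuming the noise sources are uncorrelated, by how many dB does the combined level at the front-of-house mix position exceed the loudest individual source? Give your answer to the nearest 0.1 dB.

Uncorrelated sources add in intensity (power), not in dB.
L_total = 10·log₁₀(10^(75.6/10) + 10^(67.1/10) + 10^(75.2/10)) = 78.72 dB SPL.
Excess over the loudest (75.6 dB): 78.72 − 75.6 = 3.1 dB.

3.1 dB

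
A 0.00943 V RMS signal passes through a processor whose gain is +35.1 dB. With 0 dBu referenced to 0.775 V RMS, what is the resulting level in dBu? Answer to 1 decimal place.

-3.2 dBu

Input level: 20·log₁₀(0.00943/0.775) = -38.30 dBu.
Output: -38.30 + 35.1 = -3.2 dBu.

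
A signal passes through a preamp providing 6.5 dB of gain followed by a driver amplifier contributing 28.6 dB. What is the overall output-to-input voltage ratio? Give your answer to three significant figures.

56.9

Net gain = 6.5 + 28.6 = 35.1 dB.
Voltage ratio = 10^(35.1/20) = 56.9.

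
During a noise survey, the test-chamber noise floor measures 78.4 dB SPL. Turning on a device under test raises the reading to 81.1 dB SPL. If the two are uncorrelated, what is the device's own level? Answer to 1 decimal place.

77.8 dB SPL

Subtract intensities: L_src = 10·log₁₀(10^(L_total/10) − 10^(L_bg/10)).
L_src = 10·log₁₀(10^(81.1/10) − 10^(78.4/10)) = 10·log₁₀(59640000) = 77.8 dB SPL.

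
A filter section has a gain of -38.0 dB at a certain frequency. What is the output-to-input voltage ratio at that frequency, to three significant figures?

Voltage ratio = 10^(dB/20).
10^(-38.0/20) = 10^(-1.900) = 0.0126.

0.0126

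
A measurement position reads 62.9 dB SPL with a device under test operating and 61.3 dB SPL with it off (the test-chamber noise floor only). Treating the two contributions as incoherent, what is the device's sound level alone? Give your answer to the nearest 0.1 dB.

57.8 dB SPL

Subtract intensities: L_src = 10·log₁₀(10^(L_total/10) − 10^(L_bg/10)).
L_src = 10·log₁₀(10^(62.9/10) − 10^(61.3/10)) = 10·log₁₀(600900) = 57.8 dB SPL.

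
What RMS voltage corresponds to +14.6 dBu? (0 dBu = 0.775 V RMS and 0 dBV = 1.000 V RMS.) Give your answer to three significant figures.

4.16 V

V = 0.775 V × 10^(+14.6/20).
= 0.775 × 5.370 = 4.16 V.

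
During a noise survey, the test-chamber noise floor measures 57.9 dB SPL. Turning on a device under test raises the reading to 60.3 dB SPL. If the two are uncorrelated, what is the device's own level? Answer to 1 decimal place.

Background correction is a power subtraction:
L_src = 10·log₁₀(10^(60.3/10) − 10^(57.9/10)) = 10·log₁₀(454900) = 56.6 dB SPL.

56.6 dB SPL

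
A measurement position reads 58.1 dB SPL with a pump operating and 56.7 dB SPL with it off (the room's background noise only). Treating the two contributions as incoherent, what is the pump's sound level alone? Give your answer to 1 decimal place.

Background correction is a power subtraction:
L_src = 10·log₁₀(10^(58.1/10) − 10^(56.7/10)) = 10·log₁₀(177900) = 52.5 dB SPL.

52.5 dB SPL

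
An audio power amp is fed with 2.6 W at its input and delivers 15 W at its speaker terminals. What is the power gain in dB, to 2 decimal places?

7.61 dB

For a power ratio, dB = 10·log₁₀(P₂/P₁).
10·log₁₀(15/2.6) = 10·log₁₀(5.769) = 7.61 dB.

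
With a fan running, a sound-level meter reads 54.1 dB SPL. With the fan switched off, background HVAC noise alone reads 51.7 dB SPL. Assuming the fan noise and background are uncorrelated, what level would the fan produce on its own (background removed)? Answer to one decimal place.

50.4 dB SPL

Subtract intensities: L_src = 10·log₁₀(10^(L_total/10) − 10^(L_bg/10)).
L_src = 10·log₁₀(10^(54.1/10) − 10^(51.7/10)) = 10·log₁₀(109100) = 50.4 dB SPL.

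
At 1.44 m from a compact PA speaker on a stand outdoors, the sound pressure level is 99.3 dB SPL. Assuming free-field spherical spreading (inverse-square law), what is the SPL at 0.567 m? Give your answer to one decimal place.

For a point source in a free field, ΔL = −20·log₁₀(d₂/d₁).
ΔL = −20·log₁₀(0.567/1.44) = 8.10 dB, so L₂ = 99.3 + (8.10) = 107.4 dB SPL.

107.4 dB SPL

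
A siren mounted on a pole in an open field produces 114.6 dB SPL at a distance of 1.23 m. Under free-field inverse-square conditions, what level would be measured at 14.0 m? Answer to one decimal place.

Free-field point source: level drops by 20·log₁₀ of the distance ratio.
ΔL = −20·log₁₀(14.0/1.23) = -21.12 dB, so L₂ = 114.6 + (-21.12) = 93.5 dB SPL.

93.5 dB SPL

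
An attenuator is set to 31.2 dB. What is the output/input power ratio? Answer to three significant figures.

Power ratio = 10^(dB/10).
10^(-31.2/10) = 10^(-3.120) = 0.000759.

0.000759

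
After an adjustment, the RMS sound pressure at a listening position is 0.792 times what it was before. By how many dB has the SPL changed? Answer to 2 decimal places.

-2.03 dB

Sound pressure is an amplitude quantity: ΔL = 20·log₁₀(p₂/p₁).
20·log₁₀(0.792) = -2.03 dB.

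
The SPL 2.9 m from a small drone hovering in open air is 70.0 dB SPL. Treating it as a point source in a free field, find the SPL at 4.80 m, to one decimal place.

65.6 dB SPL

Inverse-square spreading gives ΔL = −20·log₁₀(d₂/d₁).
ΔL = −20·log₁₀(4.80/2.9) = -4.38 dB, so L₂ = 70.0 + (-4.38) = 65.6 dB SPL.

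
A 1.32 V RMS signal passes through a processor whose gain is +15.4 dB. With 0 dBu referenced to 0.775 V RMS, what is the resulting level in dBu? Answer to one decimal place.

Input level: 20·log₁₀(1.32/0.775) = 4.63 dBu.
Output: 4.63 + 15.4 = +20.0 dBu.

+20.0 dBu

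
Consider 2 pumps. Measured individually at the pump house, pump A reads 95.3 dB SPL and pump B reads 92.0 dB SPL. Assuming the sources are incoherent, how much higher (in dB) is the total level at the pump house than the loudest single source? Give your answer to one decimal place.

1.7 dB

Incoherent sources sum as intensities:
L_total = 10·log₁₀(10^(95.3/10) + 10^(92.0/10)) = 96.97 dB SPL.
Excess over the loudest (95.3 dB): 96.97 − 95.3 = 1.7 dB.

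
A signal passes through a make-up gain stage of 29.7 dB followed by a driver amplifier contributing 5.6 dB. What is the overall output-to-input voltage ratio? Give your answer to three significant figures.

58.2

Net gain = 29.7 + 5.6 = 35.3 dB.
Voltage ratio = 10^(35.3/20) = 58.2.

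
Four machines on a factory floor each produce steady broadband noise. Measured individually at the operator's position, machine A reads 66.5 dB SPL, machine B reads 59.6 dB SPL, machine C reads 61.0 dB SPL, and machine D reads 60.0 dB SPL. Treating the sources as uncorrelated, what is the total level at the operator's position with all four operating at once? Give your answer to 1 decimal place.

Uncorrelated sources add in intensity (power), not in dB.
L_total = 10·log₁₀(10^(66.5/10) + 10^(59.6/10) + 10^(61.0/10) + 10^(60.0/10)) = 10·log₁₀(7638000) = 68.8 dB SPL.

68.8 dB SPL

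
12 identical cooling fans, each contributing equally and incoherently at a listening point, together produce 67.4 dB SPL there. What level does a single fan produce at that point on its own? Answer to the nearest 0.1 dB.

12 equal incoherent sources add 10·log₁₀(12) = 10.79 dB over one source.
L_one = 67.4 − 10.79 = 56.6 dB SPL.

56.6 dB SPL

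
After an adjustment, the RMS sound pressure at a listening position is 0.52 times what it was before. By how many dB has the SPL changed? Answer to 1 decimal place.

-5.7 dB

Sound pressure is an amplitude quantity: ΔL = 20·log₁₀(p₂/p₁).
20·log₁₀(0.52) = -5.7 dB.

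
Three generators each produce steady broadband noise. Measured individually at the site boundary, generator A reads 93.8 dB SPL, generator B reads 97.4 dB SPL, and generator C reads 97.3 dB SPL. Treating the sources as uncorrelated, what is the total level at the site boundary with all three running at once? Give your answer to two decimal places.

Incoherent sources sum as intensities:
L_total = 10·log₁₀(10^(93.8/10) + 10^(97.4/10) + 10^(97.3/10)) = 10·log₁₀(13265000000) = 101.23 dB SPL.

101.23 dB SPL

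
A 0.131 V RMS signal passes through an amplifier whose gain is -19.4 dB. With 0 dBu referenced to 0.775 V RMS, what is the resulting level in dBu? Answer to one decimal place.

Input level: 20·log₁₀(0.131/0.775) = -15.44 dBu.
Output: -15.44 − 19.4 = -34.8 dBu.

-34.8 dBu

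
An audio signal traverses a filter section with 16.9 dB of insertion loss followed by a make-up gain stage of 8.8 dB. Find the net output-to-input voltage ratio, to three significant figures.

Net gain = (−16.9) + 8.8 = -8.1 dB.
Voltage ratio = 10^(-8.1/20) = 0.394.

0.394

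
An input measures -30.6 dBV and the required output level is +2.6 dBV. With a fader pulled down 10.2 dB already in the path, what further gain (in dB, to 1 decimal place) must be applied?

43.4 dB

The required make-up gain is the shortfall in the dB sum.
G = +2.6 − (-30.6) + 10.2 = 43.4 dB.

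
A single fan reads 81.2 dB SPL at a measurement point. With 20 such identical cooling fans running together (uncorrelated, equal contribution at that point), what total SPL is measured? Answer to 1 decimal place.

94.2 dB SPL

20 equal incoherent sources raise the level by 10·log₁₀(20) = 13.01 dB.
L_total = 81.2 + 13.01 = 94.2 dB SPL.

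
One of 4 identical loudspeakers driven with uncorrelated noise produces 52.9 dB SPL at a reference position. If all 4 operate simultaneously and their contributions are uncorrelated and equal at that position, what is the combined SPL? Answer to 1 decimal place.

58.9 dB SPL

4 equal incoherent sources raise the level by 10·log₁₀(4) = 6.02 dB.
L_total = 52.9 + 6.02 = 58.9 dB SPL.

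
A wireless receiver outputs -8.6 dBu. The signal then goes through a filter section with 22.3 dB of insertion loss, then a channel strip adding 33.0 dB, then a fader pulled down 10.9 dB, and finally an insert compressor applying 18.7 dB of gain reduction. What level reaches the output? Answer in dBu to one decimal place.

-27.5 dBu

Gain stages sum in dB:
-8.6 − 22.3 + 33.0 − 10.9 − 18.7 = -27.5 dBu.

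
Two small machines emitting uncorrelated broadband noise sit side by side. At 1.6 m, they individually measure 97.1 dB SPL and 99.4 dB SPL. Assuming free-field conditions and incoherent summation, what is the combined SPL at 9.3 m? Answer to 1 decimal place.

Combined at 1.6 m: 10·log₁₀(10^(97.1/10)+10^(99.4/10)) = 101.41 dB SPL.
Then apply −20·log₁₀(9.3/1.6) = -15.29 dB → 86.1 dB SPL.

86.1 dB SPL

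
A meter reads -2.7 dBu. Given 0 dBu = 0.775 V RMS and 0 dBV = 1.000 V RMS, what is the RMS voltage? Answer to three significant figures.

V = 0.775 V × 10^(-2.7/20).
= 0.775 × 0.7328 = 0.568 V.

0.568 V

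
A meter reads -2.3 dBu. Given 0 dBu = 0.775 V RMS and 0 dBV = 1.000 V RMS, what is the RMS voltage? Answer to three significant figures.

V = 0.775 V × 10^(-2.3/20).
= 0.775 × 0.7674 = 0.595 V.

0.595 V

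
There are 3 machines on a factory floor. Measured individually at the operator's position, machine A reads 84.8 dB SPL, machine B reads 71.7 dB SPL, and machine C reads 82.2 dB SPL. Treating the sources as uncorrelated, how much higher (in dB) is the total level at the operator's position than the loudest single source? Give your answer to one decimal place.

2.0 dB

Add the sources as powers (linear), then convert back to dB:
L_total = 10·log₁₀(10^(84.8/10) + 10^(71.7/10) + 10^(82.2/10)) = 86.84 dB SPL.
Excess over the loudest (84.8 dB): 86.84 − 84.8 = 2.0 dB.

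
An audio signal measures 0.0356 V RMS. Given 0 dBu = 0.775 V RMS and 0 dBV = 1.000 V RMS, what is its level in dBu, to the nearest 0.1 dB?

-26.8 dBu

dBu = 20·log₁₀(V / 0.775 V).
20·log₁₀(0.0356/0.775) = -26.8 dBu.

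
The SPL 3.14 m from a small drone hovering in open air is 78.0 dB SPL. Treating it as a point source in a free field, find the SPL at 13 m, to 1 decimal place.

65.7 dB SPL

Inverse-square spreading gives ΔL = −20·log₁₀(d₂/d₁).
ΔL = −20·log₁₀(13/3.14) = -12.34 dB, so L₂ = 78.0 + (-12.34) = 65.7 dB SPL.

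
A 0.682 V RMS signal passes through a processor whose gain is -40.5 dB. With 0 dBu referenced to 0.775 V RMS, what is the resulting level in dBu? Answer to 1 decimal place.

-41.6 dBu

Input level: 20·log₁₀(0.682/0.775) = -1.11 dBu.
Output: -1.11 − 40.5 = -41.6 dBu.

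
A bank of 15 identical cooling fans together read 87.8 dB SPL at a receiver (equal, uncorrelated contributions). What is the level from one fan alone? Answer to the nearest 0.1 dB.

15 equal incoherent sources add 10·log₁₀(15) = 11.76 dB over one source.
L_one = 87.8 − 11.76 = 76.0 dB SPL.

76.0 dB SPL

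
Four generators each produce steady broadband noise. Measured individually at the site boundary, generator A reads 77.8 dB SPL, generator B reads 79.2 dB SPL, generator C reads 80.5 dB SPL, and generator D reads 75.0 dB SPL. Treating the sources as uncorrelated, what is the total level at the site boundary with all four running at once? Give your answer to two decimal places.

84.58 dB SPL

Add the sources as powers (linear), then convert back to dB:
L_total = 10·log₁₀(10^(77.8/10) + 10^(79.2/10) + 10^(80.5/10) + 10^(75.0/10)) = 10·log₁₀(287300000) = 84.58 dB SPL.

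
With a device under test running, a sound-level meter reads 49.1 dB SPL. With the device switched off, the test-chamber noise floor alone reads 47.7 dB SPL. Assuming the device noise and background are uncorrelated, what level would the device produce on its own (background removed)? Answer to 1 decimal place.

43.5 dB SPL

Subtract intensities: L_src = 10·log₁₀(10^(L_total/10) − 10^(L_bg/10)).
L_src = 10·log₁₀(10^(49.1/10) − 10^(47.7/10)) = 10·log₁₀(22400) = 43.5 dB SPL.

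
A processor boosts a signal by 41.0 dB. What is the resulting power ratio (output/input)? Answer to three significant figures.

Power ratio = 10^(dB/10).
10^(41.0/10) = 10^(4.100) = 12600.

12600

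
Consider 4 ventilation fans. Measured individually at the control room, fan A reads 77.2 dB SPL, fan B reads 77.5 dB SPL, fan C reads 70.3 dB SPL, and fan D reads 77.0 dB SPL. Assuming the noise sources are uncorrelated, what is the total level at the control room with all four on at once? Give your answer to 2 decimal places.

82.29 dB SPL

Uncorrelated sources add in intensity (power), not in dB.
L_total = 10·log₁₀(10^(77.2/10) + 10^(77.5/10) + 10^(70.3/10) + 10^(77.0/10)) = 10·log₁₀(169500000) = 82.29 dB SPL.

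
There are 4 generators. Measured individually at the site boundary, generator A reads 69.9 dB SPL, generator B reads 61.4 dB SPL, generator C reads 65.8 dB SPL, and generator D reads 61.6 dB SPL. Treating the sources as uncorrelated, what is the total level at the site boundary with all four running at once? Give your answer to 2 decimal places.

Incoherent sources sum as intensities:
L_total = 10·log₁₀(10^(69.9/10) + 10^(61.4/10) + 10^(65.8/10) + 10^(61.6/10)) = 10·log₁₀(16400000) = 72.15 dB SPL.

72.15 dB SPL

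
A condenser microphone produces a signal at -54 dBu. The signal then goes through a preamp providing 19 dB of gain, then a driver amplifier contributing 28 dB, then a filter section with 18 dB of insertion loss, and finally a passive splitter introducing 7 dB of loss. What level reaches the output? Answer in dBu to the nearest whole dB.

In dB, series stages simply add:
-54 + 19 + 28 − 18 − 7 = -32 dBu.

-32 dBu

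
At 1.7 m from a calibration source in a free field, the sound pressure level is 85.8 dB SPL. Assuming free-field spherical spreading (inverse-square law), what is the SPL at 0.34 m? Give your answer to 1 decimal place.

Free-field point source: level drops by 20·log₁₀ of the distance ratio.
ΔL = −20·log₁₀(0.34/1.7) = 13.98 dB, so L₂ = 85.8 + (13.98) = 99.8 dB SPL.

99.8 dB SPL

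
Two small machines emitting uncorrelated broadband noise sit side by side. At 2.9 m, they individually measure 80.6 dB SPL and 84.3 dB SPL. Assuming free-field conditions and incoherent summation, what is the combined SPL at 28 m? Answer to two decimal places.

Combined at 2.9 m: 10·log₁₀(10^(80.6/10)+10^(84.3/10)) = 85.843 dB SPL.
Then apply −20·log₁₀(28/2.9) = -19.695 dB → 66.15 dB SPL.

66.15 dB SPL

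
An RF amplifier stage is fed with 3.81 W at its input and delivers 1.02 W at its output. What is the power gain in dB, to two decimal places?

-5.72 dB

Power ratio → dB uses the 10·log₁₀ form:
10·log₁₀(1.02/3.81) = 10·log₁₀(0.2677) = -5.72 dB.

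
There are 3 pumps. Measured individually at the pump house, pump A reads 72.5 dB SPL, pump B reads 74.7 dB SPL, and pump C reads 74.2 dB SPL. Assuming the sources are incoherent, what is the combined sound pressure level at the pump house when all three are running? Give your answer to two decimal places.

78.67 dB SPL

Add the sources as powers (linear), then convert back to dB:
L_total = 10·log₁₀(10^(72.5/10) + 10^(74.7/10) + 10^(74.2/10)) = 10·log₁₀(73600000) = 78.67 dB SPL.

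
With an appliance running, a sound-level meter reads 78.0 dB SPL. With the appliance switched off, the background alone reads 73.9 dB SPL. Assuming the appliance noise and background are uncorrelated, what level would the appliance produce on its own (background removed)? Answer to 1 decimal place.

Remove the background by subtracting linear intensities:
L_src = 10·log₁₀(10^(78.0/10) − 10^(73.9/10)) = 10·log₁₀(38550000) = 75.9 dB SPL.

75.9 dB SPL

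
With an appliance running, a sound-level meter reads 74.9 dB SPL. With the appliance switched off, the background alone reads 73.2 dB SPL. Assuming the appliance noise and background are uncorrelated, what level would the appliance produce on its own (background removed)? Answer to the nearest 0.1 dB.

Subtract intensities: L_src = 10·log₁₀(10^(L_total/10) − 10^(L_bg/10)).
L_src = 10·log₁₀(10^(74.9/10) − 10^(73.2/10)) = 10·log₁₀(10010000) = 70.0 dB SPL.

70.0 dB SPL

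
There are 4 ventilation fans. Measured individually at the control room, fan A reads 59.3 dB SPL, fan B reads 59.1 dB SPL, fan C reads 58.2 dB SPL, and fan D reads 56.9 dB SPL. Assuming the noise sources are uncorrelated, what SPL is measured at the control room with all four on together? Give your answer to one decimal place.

64.5 dB SPL

Add the sources as powers (linear), then convert back to dB:
L_total = 10·log₁₀(10^(59.3/10) + 10^(59.1/10) + 10^(58.2/10) + 10^(56.9/10)) = 10·log₁₀(2814000) = 64.5 dB SPL.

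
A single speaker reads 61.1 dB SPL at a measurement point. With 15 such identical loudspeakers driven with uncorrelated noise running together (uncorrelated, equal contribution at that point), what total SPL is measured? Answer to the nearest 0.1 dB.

15 equal incoherent sources raise the level by 10·log₁₀(15) = 11.76 dB.
L_total = 61.1 + 11.76 = 72.9 dB SPL.

72.9 dB SPL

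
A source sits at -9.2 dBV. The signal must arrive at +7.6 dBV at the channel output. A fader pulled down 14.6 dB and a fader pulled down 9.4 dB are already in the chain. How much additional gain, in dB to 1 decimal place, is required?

The required make-up gain is the shortfall in the dB sum.
G = +7.6 − (-9.2) + 14.6 + 9.4 = 40.8 dB.

40.8 dB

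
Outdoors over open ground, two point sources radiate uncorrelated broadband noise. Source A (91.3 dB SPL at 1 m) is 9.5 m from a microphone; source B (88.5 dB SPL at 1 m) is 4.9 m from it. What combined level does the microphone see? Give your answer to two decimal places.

76.48 dB SPL

At the listener: L_A = 91.3 − 20·log₁₀(9.5) = 71.746 dB; L_B = 88.5 − 20·log₁₀(4.9) = 74.696 dB.
Combined: 10·log₁₀(10^(71.746/10)+10^(74.696/10)) = 76.48 dB SPL.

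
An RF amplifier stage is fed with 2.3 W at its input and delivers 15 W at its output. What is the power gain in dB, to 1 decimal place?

For a power ratio, dB = 10·log₁₀(P₂/P₁).
10·log₁₀(15/2.3) = 10·log₁₀(6.522) = 8.1 dB.

8.1 dB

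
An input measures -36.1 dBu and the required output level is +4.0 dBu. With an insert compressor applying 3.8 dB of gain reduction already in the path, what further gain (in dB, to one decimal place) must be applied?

The required make-up gain is the shortfall in the dB sum.
G = +4.0 − (-36.1) + 3.8 = 43.9 dB.

43.9 dB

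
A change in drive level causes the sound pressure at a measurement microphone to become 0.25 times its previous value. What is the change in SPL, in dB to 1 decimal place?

-12.0 dB

SPL change from a pressure ratio uses the 20·log₁₀ form:
20·log₁₀(0.25) = -12.0 dB.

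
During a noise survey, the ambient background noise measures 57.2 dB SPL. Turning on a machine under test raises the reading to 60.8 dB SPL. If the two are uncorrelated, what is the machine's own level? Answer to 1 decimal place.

58.3 dB SPL

Remove the background by subtracting linear intensities:
L_src = 10·log₁₀(10^(60.8/10) − 10^(57.2/10)) = 10·log₁₀(677500) = 58.3 dB SPL.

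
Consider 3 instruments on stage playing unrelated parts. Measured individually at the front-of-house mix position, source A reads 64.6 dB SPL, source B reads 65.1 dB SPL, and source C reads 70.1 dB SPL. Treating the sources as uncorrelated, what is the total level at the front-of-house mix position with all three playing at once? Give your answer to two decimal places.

Uncorrelated sources add in intensity (power), not in dB.
L_total = 10·log₁₀(10^(64.6/10) + 10^(65.1/10) + 10^(70.1/10)) = 10·log₁₀(16350000) = 72.14 dB SPL.

72.14 dB SPL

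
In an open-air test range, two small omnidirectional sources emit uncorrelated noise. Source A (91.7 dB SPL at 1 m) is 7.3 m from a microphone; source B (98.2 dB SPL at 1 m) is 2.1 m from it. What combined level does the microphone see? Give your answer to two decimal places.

At the listener: L_A = 91.7 − 20·log₁₀(7.3) = 74.434 dB; L_B = 98.2 − 20·log₁₀(2.1) = 91.756 dB.
Combined: 10·log₁₀(10^(74.434/10)+10^(91.756/10)) = 91.84 dB SPL.

91.84 dB SPL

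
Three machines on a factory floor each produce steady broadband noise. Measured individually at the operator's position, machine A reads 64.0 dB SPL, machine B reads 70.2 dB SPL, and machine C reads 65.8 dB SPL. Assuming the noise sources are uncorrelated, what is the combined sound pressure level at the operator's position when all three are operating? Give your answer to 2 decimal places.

Add the sources as powers (linear), then convert back to dB:
L_total = 10·log₁₀(10^(64.0/10) + 10^(70.2/10) + 10^(65.8/10)) = 10·log₁₀(16790000) = 72.25 dB SPL.

72.25 dB SPL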